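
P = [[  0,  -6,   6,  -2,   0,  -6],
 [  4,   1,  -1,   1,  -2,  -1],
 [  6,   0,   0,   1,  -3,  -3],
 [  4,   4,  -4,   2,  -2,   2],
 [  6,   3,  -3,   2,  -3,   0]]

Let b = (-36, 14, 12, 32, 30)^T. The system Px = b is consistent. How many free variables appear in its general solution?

4

Row reduce the augmented matrix [P | b].
Swap R1 ↔ R2
R3 ← R3 − (3/2)·R1: [0, -3/2, 3/2, -1/2, 0, -3/2, -9]
R4 ← R4 − R1: [0, 3, -3, 1, 0, 3, 18]
R5 ← R5 − (3/2)·R1: [0, 3/2, -3/2, 1/2, 0, 3/2, 9]
R3 ← R3 − (1/4)·R2: [0, 0, 0, 0, 0, 0, 0]
R4 ← R4 + (1/2)·R2: [0, 0, 0, 0, 0, 0, 0]
R5 ← R5 + (1/4)·R2: [0, 0, 0, 0, 0, 0, 0]
The echelon form has 2 nonzero rows, and every pivot lies in the first 6 columns, so rank(P) = rank([P|b]) = 2.
The system is consistent.
Free variables = (unknowns) − (rank) = 6 − 2 = 4.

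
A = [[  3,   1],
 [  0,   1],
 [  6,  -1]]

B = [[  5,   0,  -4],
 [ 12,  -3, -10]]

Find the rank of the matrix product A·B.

2

First compute AB:
[[ 27,  -3, -22],
 [ 12,  -3, -10],
 [ 18,   3, -14]]
Now row reduce the product.
R2 ← R2 − (4/9)·R1: [0, -5/3, -2/9]
R3 ← R3 − (2/3)·R1: [0, 5, 2/3]
R3 ← R3 + (3)·R2: [0, 0, 0]
2 nonzero rows, so rank(AB) = 2.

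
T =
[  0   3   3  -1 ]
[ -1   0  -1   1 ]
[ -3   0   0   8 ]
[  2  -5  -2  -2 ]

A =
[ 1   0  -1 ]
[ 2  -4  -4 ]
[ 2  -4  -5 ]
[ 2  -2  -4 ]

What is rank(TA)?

First compute TA:
[[ 10, -22, -23],
 [ -1,   2,   2],
 [ 13, -16, -29],
 [-16,  32,  36]]
Now row reduce the product.
R2 ← R2 + (1/10)·R1: [0, -1/5, -3/10]
R3 ← R3 − (13/10)·R1: [0, 63/5, 9/10]
R4 ← R4 + (8/5)·R1: [0, -16/5, -4/5]
R3 ← R3 + (63)·R2: [0, 0, -18]
R4 ← R4 − (16)·R2: [0, 0, 4]
R4 ← R4 + (2/9)·R3: [0, 0, 0]
3 nonzero rows, so rank(TA) = 3.

3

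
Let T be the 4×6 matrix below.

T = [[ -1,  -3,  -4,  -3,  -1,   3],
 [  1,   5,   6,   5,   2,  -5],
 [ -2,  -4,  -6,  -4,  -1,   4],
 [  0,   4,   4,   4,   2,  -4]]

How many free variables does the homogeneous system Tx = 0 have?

4

Row reduce to echelon form.
R2 ← R2 + R1: [0, 2, 2, 2, 1, -2]
R3 ← R3 − (2)·R1: [0, 2, 2, 2, 1, -2]
R3 ← R3 − R2: [0, 0, 0, 0, 0, 0]
R4 ← R4 − (2)·R2: [0, 0, 0, 0, 0, 0]
2 nonzero rows, so rank(T) = 2.
T has 6 columns; by rank–nullity, nullity = 6 − 2 = 4.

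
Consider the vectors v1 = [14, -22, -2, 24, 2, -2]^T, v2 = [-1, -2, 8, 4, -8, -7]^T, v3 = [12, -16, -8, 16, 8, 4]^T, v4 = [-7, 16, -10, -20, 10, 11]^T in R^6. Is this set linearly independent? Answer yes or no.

Form the matrix with these vectors as rows and row reduce.
R2 ← R2 + (1/14)·R1: [0, -25/7, 55/7, 40/7, -55/7, -50/7]
R3 ← R3 − (6/7)·R1: [0, 20/7, -44/7, -32/7, 44/7, 40/7]
R4 ← R4 + (1/2)·R1: [0, 5, -11, -8, 11, 10]
R3 ← R3 + (4/5)·R2: [0, 0, 0, 0, 0, 0]
R4 ← R4 + (7/5)·R2: [0, 0, 0, 0, 0, 0]
2 nonzero rows, so the 4 vectors span a space of dimension 2.
Since 2 < 4, the vectors are linearly dependent.

no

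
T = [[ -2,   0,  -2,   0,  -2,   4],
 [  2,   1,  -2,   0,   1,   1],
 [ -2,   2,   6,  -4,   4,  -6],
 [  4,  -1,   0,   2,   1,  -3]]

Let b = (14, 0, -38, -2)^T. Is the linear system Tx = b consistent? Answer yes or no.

yes

Row reduce the augmented matrix [T | b].
R2 ← R2 + R1: [0, 1, -4, 0, -1, 5, 14]
R3 ← R3 − R1: [0, 2, 8, -4, 6, -10, -52]
R4 ← R4 + (2)·R1: [0, -1, -4, 2, -3, 5, 26]
R3 ← R3 − (2)·R2: [0, 0, 16, -4, 8, -20, -80]
R4 ← R4 + R2: [0, 0, -8, 2, -4, 10, 40]
R4 ← R4 + (1/2)·R3: [0, 0, 0, 0, 0, 0, 0]
The echelon form has 3 nonzero rows, and every pivot lies in the first 6 columns, so rank(T) = rank([T|b]) = 3.
The system is consistent.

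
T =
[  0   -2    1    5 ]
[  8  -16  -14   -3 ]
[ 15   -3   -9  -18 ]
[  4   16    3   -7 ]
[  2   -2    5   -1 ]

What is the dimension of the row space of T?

4

Row reduce to echelon form.
Swap R1 ↔ R2
R3 ← R3 − (15/8)·R1: [0, 27, 69/4, -99/8]
R4 ← R4 − (1/2)·R1: [0, 24, 10, -11/2]
R5 ← R5 − (1/4)·R1: [0, 2, 17/2, -1/4]
R3 ← R3 + (27/2)·R2: [0, 0, 123/4, 441/8]
R4 ← R4 + (12)·R2: [0, 0, 22, 109/2]
R5 ← R5 + R2: [0, 0, 19/2, 19/4]
R4 ← R4 − (88/123)·R3: [0, 0, 0, 1235/82]
R5 ← R5 − (38/123)·R3: [0, 0, 0, -1007/82]
R5 ← R5 + (53/65)·R4: [0, 0, 0, 0]
Echelon form has 4 nonzero rows, so rank(T) = 4.
The row space has dimension equal to the rank: 4.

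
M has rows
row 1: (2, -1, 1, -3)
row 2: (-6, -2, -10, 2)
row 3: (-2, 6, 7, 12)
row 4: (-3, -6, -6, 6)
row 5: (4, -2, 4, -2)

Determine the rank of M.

Row reduce to echelon form.
R2 ← R2 + (3)·R1: [0, -5, -7, -7]
R3 ← R3 + R1: [0, 5, 8, 9]
R4 ← R4 + (3/2)·R1: [0, -15/2, -9/2, 3/2]
R5 ← R5 − (2)·R1: [0, 0, 2, 4]
R3 ← R3 + R2: [0, 0, 1, 2]
R4 ← R4 − (3/2)·R2: [0, 0, 6, 12]
R4 ← R4 − (6)·R3: [0, 0, 0, 0]
R5 ← R5 − (2)·R3: [0, 0, 0, 0]
Echelon form has 3 nonzero rows, so rank(M) = 3.

3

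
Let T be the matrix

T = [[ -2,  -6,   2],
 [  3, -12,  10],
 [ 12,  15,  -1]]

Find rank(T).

Row reduce to echelon form.
R2 ← R2 + (3/2)·R1: [0, -21, 13]
R3 ← R3 + (6)·R1: [0, -21, 11]
R3 ← R3 − R2: [0, 0, -2]
Echelon form has 3 nonzero rows, so rank(T) = 3.

3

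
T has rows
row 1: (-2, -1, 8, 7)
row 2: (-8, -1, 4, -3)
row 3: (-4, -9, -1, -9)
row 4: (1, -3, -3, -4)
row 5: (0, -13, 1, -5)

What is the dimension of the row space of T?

Row reduce to echelon form.
R2 ← R2 − (4)·R1: [0, 3, -28, -31]
R3 ← R3 − (2)·R1: [0, -7, -17, -23]
R4 ← R4 + (1/2)·R1: [0, -7/2, 1, -1/2]
R3 ← R3 + (7/3)·R2: [0, 0, -247/3, -286/3]
R4 ← R4 + (7/6)·R2: [0, 0, -95/3, -110/3]
R5 ← R5 + (13/3)·R2: [0, 0, -361/3, -418/3]
R4 ← R4 − (5/13)·R3: [0, 0, 0, 0]
R5 ← R5 − (19/13)·R3: [0, 0, 0, 0]
Echelon form has 3 nonzero rows, so rank(T) = 3.
The row space has dimension equal to the rank: 3.

3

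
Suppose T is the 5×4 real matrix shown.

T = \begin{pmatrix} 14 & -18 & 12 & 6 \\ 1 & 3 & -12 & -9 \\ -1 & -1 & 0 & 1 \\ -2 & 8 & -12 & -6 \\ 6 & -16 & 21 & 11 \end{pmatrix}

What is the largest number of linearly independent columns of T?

4

Row reduce to echelon form.
R2 ← R2 − (1/14)·R1: [0, 30/7, -90/7, -66/7]
R3 ← R3 + (1/14)·R1: [0, -16/7, 6/7, 10/7]
R4 ← R4 + (1/7)·R1: [0, 38/7, -72/7, -36/7]
R5 ← R5 − (3/7)·R1: [0, -58/7, 111/7, 59/7]
R3 ← R3 + (8/15)·R2: [0, 0, -6, -18/5]
R4 ← R4 − (19/15)·R2: [0, 0, 6, 34/5]
R5 ← R5 + (29/15)·R2: [0, 0, -9, -49/5]
R4 ← R4 + R3: [0, 0, 0, 16/5]
R5 ← R5 − (3/2)·R3: [0, 0, 0, -22/5]
R5 ← R5 + (11/8)·R4: [0, 0, 0, 0]
Echelon form has 4 nonzero rows, so rank(T) = 4.
The rank gives the maximum number of linearly independent columns: 4.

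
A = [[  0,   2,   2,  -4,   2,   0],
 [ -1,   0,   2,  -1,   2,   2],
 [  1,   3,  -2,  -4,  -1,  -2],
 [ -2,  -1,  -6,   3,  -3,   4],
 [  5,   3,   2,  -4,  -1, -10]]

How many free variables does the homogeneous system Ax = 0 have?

Row reduce to echelon form.
Swap R1 ↔ R2
R3 ← R3 + R1: [0, 3, 0, -5, 1, 0]
R4 ← R4 − (2)·R1: [0, -1, -10, 5, -7, 0]
R5 ← R5 + (5)·R1: [0, 3, 12, -9, 9, 0]
R3 ← R3 − (3/2)·R2: [0, 0, -3, 1, -2, 0]
R4 ← R4 + (1/2)·R2: [0, 0, -9, 3, -6, 0]
R5 ← R5 − (3/2)·R2: [0, 0, 9, -3, 6, 0]
R4 ← R4 − (3)·R3: [0, 0, 0, 0, 0, 0]
R5 ← R5 + (3)·R3: [0, 0, 0, 0, 0, 0]
3 nonzero rows, so rank(A) = 3.
A has 6 columns; by rank–nullity, nullity = 6 − 3 = 3.

3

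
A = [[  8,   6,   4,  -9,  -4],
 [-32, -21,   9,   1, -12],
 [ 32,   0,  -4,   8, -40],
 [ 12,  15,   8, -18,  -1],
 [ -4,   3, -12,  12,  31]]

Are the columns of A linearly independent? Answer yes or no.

Row reduce A to echelon form.
R2 ← R2 + (4)·R1: [0, 3, 25, -35, -28]
R3 ← R3 − (4)·R1: [0, -24, -20, 44, -24]
R4 ← R4 − (3/2)·R1: [0, 6, 2, -9/2, 5]
R5 ← R5 + (1/2)·R1: [0, 6, -10, 15/2, 29]
R3 ← R3 + (8)·R2: [0, 0, 180, -236, -248]
R4 ← R4 − (2)·R2: [0, 0, -48, 131/2, 61]
R5 ← R5 − (2)·R2: [0, 0, -60, 155/2, 85]
R4 ← R4 + (4/15)·R3: [0, 0, 0, 77/30, -77/15]
R5 ← R5 + (1/3)·R3: [0, 0, 0, -7/6, 7/3]
R5 ← R5 + (5/11)·R4: [0, 0, 0, 0, 0]
4 pivots among 5 columns.
Only 4 < 5 pivot columns, so the columns are linearly dependent.

no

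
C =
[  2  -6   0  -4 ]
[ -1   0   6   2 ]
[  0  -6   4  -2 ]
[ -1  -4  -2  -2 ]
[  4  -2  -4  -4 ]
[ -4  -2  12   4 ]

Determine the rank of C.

Row reduce to echelon form.
R2 ← R2 + (1/2)·R1: [0, -3, 6, 0]
R4 ← R4 + (1/2)·R1: [0, -7, -2, -4]
R5 ← R5 − (2)·R1: [0, 10, -4, 4]
R6 ← R6 + (2)·R1: [0, -14, 12, -4]
R3 ← R3 − (2)·R2: [0, 0, -8, -2]
R4 ← R4 − (7/3)·R2: [0, 0, -16, -4]
R5 ← R5 + (10/3)·R2: [0, 0, 16, 4]
R6 ← R6 − (14/3)·R2: [0, 0, -16, -4]
R4 ← R4 − (2)·R3: [0, 0, 0, 0]
R5 ← R5 + (2)·R3: [0, 0, 0, 0]
R6 ← R6 − (2)·R3: [0, 0, 0, 0]
Echelon form has 3 nonzero rows, so rank(C) = 3.

3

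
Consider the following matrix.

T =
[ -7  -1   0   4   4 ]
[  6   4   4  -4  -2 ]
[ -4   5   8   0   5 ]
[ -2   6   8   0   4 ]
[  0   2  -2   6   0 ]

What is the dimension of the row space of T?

Row reduce to echelon form.
R2 ← R2 + (6/7)·R1: [0, 22/7, 4, -4/7, 10/7]
R3 ← R3 − (4/7)·R1: [0, 39/7, 8, -16/7, 19/7]
R4 ← R4 − (2/7)·R1: [0, 44/7, 8, -8/7, 20/7]
R3 ← R3 − (39/22)·R2: [0, 0, 10/11, -14/11, 2/11]
R4 ← R4 − (2)·R2: [0, 0, 0, 0, 0]
R5 ← R5 − (7/11)·R2: [0, 0, -50/11, 70/11, -10/11]
R5 ← R5 + (5)·R3: [0, 0, 0, 0, 0]
Echelon form has 3 nonzero rows, so rank(T) = 3.
The row space has dimension equal to the rank: 3.

3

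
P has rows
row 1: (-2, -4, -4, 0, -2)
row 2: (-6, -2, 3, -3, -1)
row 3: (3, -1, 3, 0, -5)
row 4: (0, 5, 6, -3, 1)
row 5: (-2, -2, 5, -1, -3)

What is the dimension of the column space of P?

4

Row reduce to echelon form.
R2 ← R2 − (3)·R1: [0, 10, 15, -3, 5]
R3 ← R3 + (3/2)·R1: [0, -7, -3, 0, -8]
R5 ← R5 − R1: [0, 2, 9, -1, -1]
R3 ← R3 + (7/10)·R2: [0, 0, 15/2, -21/10, -9/2]
R4 ← R4 − (1/2)·R2: [0, 0, -3/2, -3/2, -3/2]
R5 ← R5 − (1/5)·R2: [0, 0, 6, -2/5, -2]
R4 ← R4 + (1/5)·R3: [0, 0, 0, -48/25, -12/5]
R5 ← R5 − (4/5)·R3: [0, 0, 0, 32/25, 8/5]
R5 ← R5 + (2/3)·R4: [0, 0, 0, 0, 0]
Echelon form has 4 nonzero rows, so rank(P) = 4.
The column space has dimension equal to the rank: 4.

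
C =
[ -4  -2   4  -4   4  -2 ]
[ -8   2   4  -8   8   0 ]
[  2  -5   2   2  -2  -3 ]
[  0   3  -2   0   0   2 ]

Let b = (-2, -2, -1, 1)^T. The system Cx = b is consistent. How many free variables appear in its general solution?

4

Row reduce the augmented matrix [C | b].
R2 ← R2 − (2)·R1: [0, 6, -4, 0, 0, 4, 2]
R3 ← R3 + (1/2)·R1: [0, -6, 4, 0, 0, -4, -2]
R3 ← R3 + R2: [0, 0, 0, 0, 0, 0, 0]
R4 ← R4 − (1/2)·R2: [0, 0, 0, 0, 0, 0, 0]
The echelon form has 2 nonzero rows, and every pivot lies in the first 6 columns, so rank(C) = rank([C|b]) = 2.
The system is consistent.
Free variables = (unknowns) − (rank) = 6 − 2 = 4.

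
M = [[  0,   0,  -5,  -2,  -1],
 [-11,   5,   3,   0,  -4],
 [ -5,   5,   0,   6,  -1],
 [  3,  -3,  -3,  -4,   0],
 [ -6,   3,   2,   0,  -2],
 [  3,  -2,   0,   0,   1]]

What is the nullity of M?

Row reduce to echelon form.
Swap R1 ↔ R2
R3 ← R3 − (5/11)·R1: [0, 30/11, -15/11, 6, 9/11]
R4 ← R4 + (3/11)·R1: [0, -18/11, -24/11, -4, -12/11]
R5 ← R5 − (6/11)·R1: [0, 3/11, 4/11, 0, 2/11]
R6 ← R6 + (3/11)·R1: [0, -7/11, 9/11, 0, -1/11]
Swap R2 ↔ R3
R4 ← R4 + (3/5)·R2: [0, 0, -3, -2/5, -3/5]
R5 ← R5 − (1/10)·R2: [0, 0, 1/2, -3/5, 1/10]
R6 ← R6 + (7/30)·R2: [0, 0, 1/2, 7/5, 1/10]
R4 ← R4 − (3/5)·R3: [0, 0, 0, 4/5, 0]
R5 ← R5 + (1/10)·R3: [0, 0, 0, -4/5, 0]
R6 ← R6 + (1/10)·R3: [0, 0, 0, 6/5, 0]
R5 ← R5 + R4: [0, 0, 0, 0, 0]
R6 ← R6 − (3/2)·R4: [0, 0, 0, 0, 0]
4 nonzero rows, so rank(M) = 4.
M has 5 columns; by rank–nullity, nullity = 5 − 4 = 1.

1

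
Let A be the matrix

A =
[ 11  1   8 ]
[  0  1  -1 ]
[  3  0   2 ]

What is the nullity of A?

Row reduce to echelon form.
R3 ← R3 − (3/11)·R1: [0, -3/11, -2/11]
R3 ← R3 + (3/11)·R2: [0, 0, -5/11]
3 nonzero rows, so rank(A) = 3.
A has 3 columns; by rank–nullity, nullity = 3 − 3 = 0.

0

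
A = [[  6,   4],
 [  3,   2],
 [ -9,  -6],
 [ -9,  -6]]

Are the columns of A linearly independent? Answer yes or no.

Row reduce A to echelon form.
R2 ← R2 − (1/2)·R1: [0, 0]
R3 ← R3 + (3/2)·R1: [0, 0]
R4 ← R4 + (3/2)·R1: [0, 0]
1 pivot among 2 columns.
Only 1 < 2 pivot columns, so the columns are linearly dependent.

no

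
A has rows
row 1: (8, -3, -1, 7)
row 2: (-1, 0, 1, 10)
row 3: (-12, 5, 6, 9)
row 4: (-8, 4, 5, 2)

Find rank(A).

3

Row reduce to echelon form.
R2 ← R2 + (1/8)·R1: [0, -3/8, 7/8, 87/8]
R3 ← R3 + (3/2)·R1: [0, 1/2, 9/2, 39/2]
R4 ← R4 + R1: [0, 1, 4, 9]
R3 ← R3 + (4/3)·R2: [0, 0, 17/3, 34]
R4 ← R4 + (8/3)·R2: [0, 0, 19/3, 38]
R4 ← R4 − (19/17)·R3: [0, 0, 0, 0]
Echelon form has 3 nonzero rows, so rank(A) = 3.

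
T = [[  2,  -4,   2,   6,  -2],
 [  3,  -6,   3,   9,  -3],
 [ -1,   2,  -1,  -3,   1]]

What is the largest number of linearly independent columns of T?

1

Row reduce to echelon form.
R2 ← R2 − (3/2)·R1: [0, 0, 0, 0, 0]
R3 ← R3 + (1/2)·R1: [0, 0, 0, 0, 0]
Echelon form has 1 nonzero row, so rank(T) = 1.
The rank gives the maximum number of linearly independent columns: 1.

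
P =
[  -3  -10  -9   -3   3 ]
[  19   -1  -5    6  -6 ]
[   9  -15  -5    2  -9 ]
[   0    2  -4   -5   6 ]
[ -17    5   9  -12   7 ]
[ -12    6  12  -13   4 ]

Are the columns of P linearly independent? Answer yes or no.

Row reduce P to echelon form.
R2 ← R2 + (19/3)·R1: [0, -193/3, -62, -13, 13]
R3 ← R3 + (3)·R1: [0, -45, -32, -7, 0]
R5 ← R5 − (17/3)·R1: [0, 185/3, 60, 5, -10]
R6 ← R6 − (4)·R1: [0, 46, 48, -1, -8]
R3 ← R3 − (135/193)·R2: [0, 0, 2194/193, 404/193, -1755/193]
R4 ← R4 + (6/193)·R2: [0, 0, -1144/193, -1043/193, 1236/193]
R5 ← R5 + (185/193)·R2: [0, 0, 110/193, -1440/193, 475/193]
R6 ← R6 + (138/193)·R2: [0, 0, 708/193, -1987/193, 250/193]
R4 ← R4 + (572/1097)·R3: [0, 0, 0, -4731/1097, 1824/1097]
R5 ← R5 − (55/1097)·R3: [0, 0, 0, -8300/1097, 3200/1097]
R6 ← R6 − (354/1097)·R3: [0, 0, 0, -12035/1097, 4640/1097]
R5 ← R5 − (100/57)·R4: [0, 0, 0, 0, 0]
R6 ← R6 − (145/57)·R4: [0, 0, 0, 0, 0]
4 pivots among 5 columns.
Only 4 < 5 pivot columns, so the columns are linearly dependent.

no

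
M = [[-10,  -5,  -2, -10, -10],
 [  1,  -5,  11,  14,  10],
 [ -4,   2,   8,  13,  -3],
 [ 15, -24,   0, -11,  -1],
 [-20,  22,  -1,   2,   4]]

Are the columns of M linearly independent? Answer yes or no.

yes

Row reduce M to echelon form.
R2 ← R2 + (1/10)·R1: [0, -11/2, 54/5, 13, 9]
R3 ← R3 − (2/5)·R1: [0, 4, 44/5, 17, 1]
R4 ← R4 + (3/2)·R1: [0, -63/2, -3, -26, -16]
R5 ← R5 − (2)·R1: [0, 32, 3, 22, 24]
R3 ← R3 + (8/11)·R2: [0, 0, 916/55, 291/11, 83/11]
R4 ← R4 − (63/11)·R2: [0, 0, -3567/55, -1105/11, -743/11]
R5 ← R5 + (64/11)·R2: [0, 0, 3621/55, 1074/11, 840/11]
R4 ← R4 + (3567/916)·R3: [0, 0, 0, 2347/916, -34957/916]
R5 ← R5 − (3621/916)·R3: [0, 0, 0, -6357/916, 42627/916]
R5 ← R5 + (6357/2347)·R4: [0, 0, 0, 0, -133380/2347]
5 pivots among 5 columns.
Every column is a pivot column, so the columns are linearly independent.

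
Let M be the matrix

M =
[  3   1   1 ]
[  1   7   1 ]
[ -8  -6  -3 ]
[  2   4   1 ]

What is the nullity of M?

Row reduce to echelon form.
R2 ← R2 − (1/3)·R1: [0, 20/3, 2/3]
R3 ← R3 + (8/3)·R1: [0, -10/3, -1/3]
R4 ← R4 − (2/3)·R1: [0, 10/3, 1/3]
R3 ← R3 + (1/2)·R2: [0, 0, 0]
R4 ← R4 − (1/2)·R2: [0, 0, 0]
2 nonzero rows, so rank(M) = 2.
M has 3 columns; by rank–nullity, nullity = 3 − 2 = 1.

1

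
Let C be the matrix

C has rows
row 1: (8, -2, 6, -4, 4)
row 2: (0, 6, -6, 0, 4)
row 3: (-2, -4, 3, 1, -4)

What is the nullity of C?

Row reduce to echelon form.
R3 ← R3 + (1/4)·R1: [0, -9/2, 9/2, 0, -3]
R3 ← R3 + (3/4)·R2: [0, 0, 0, 0, 0]
2 nonzero rows, so rank(C) = 2.
C has 5 columns; by rank–nullity, nullity = 5 − 2 = 3.

3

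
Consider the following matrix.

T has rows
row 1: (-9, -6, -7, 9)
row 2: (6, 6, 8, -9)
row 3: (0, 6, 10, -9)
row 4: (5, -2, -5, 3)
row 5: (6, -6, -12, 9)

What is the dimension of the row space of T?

Row reduce to echelon form.
R2 ← R2 + (2/3)·R1: [0, 2, 10/3, -3]
R4 ← R4 + (5/9)·R1: [0, -16/3, -80/9, 8]
R5 ← R5 + (2/3)·R1: [0, -10, -50/3, 15]
R3 ← R3 − (3)·R2: [0, 0, 0, 0]
R4 ← R4 + (8/3)·R2: [0, 0, 0, 0]
R5 ← R5 + (5)·R2: [0, 0, 0, 0]
Echelon form has 2 nonzero rows, so rank(T) = 2.
The row space has dimension equal to the rank: 2.

2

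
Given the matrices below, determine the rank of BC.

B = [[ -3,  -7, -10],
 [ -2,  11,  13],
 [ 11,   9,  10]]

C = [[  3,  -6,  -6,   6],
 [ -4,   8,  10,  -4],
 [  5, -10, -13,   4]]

First compute BC:
[[-31,  62,  78, -30],
 [ 15, -30, -47,  -4],
 [ 47, -94, -106,  70]]
Now row reduce the product.
R2 ← R2 + (15/31)·R1: [0, 0, -287/31, -574/31]
R3 ← R3 + (47/31)·R1: [0, 0, 380/31, 760/31]
R3 ← R3 + (380/287)·R2: [0, 0, 0, 0]
2 nonzero rows, so rank(BC) = 2.

2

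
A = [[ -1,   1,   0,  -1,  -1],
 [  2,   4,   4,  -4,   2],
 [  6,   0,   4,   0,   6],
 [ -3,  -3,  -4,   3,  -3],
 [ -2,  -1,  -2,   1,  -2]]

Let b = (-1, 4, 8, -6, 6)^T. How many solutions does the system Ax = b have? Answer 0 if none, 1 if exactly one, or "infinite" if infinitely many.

Row reduce the augmented matrix [A | b].
R2 ← R2 + (2)·R1: [0, 6, 4, -6, 0, 2]
R3 ← R3 + (6)·R1: [0, 6, 4, -6, 0, 2]
R4 ← R4 − (3)·R1: [0, -6, -4, 6, 0, -3]
R5 ← R5 − (2)·R1: [0, -3, -2, 3, 0, 8]
R3 ← R3 − R2: [0, 0, 0, 0, 0, 0]
R4 ← R4 + R2: [0, 0, 0, 0, 0, -1]
R5 ← R5 + (1/2)·R2: [0, 0, 0, 0, 0, 9]
Swap R3 ↔ R4
R5 ← R5 + (9)·R3: [0, 0, 0, 0, 0, 0]
The echelon form has 3 nonzero rows; the last pivot sits in the augmented column, so rank(A) = 2 but rank([A|b]) = 3.
Since the ranks differ, the system is inconsistent.
It has no solutions.

0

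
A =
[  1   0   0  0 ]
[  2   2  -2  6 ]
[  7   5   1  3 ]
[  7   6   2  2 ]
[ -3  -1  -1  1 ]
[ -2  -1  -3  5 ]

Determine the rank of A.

Row reduce to echelon form.
R2 ← R2 − (2)·R1: [0, 2, -2, 6]
R3 ← R3 − (7)·R1: [0, 5, 1, 3]
R4 ← R4 − (7)·R1: [0, 6, 2, 2]
R5 ← R5 + (3)·R1: [0, -1, -1, 1]
R6 ← R6 + (2)·R1: [0, -1, -3, 5]
R3 ← R3 − (5/2)·R2: [0, 0, 6, -12]
R4 ← R4 − (3)·R2: [0, 0, 8, -16]
R5 ← R5 + (1/2)·R2: [0, 0, -2, 4]
R6 ← R6 + (1/2)·R2: [0, 0, -4, 8]
R4 ← R4 − (4/3)·R3: [0, 0, 0, 0]
R5 ← R5 + (1/3)·R3: [0, 0, 0, 0]
R6 ← R6 + (2/3)·R3: [0, 0, 0, 0]
Echelon form has 3 nonzero rows, so rank(A) = 3.

3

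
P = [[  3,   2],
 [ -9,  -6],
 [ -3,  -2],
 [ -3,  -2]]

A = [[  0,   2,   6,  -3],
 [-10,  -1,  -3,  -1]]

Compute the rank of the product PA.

1

First compute PA:
[[-20,   4,  12, -11],
 [ 60, -12, -36,  33],
 [ 20,  -4, -12,  11],
 [ 20,  -4, -12,  11]]
Now row reduce the product.
R2 ← R2 + (3)·R1: [0, 0, 0, 0]
R3 ← R3 + R1: [0, 0, 0, 0]
R4 ← R4 + R1: [0, 0, 0, 0]
1 nonzero row, so rank(PA) = 1.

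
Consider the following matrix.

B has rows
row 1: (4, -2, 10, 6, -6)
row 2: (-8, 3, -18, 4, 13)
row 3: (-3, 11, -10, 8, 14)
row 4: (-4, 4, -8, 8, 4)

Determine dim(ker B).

1

Row reduce to echelon form.
R2 ← R2 + (2)·R1: [0, -1, 2, 16, 1]
R3 ← R3 + (3/4)·R1: [0, 19/2, -5/2, 25/2, 19/2]
R4 ← R4 + R1: [0, 2, 2, 14, -2]
R3 ← R3 + (19/2)·R2: [0, 0, 33/2, 329/2, 19]
R4 ← R4 + (2)·R2: [0, 0, 6, 46, 0]
R4 ← R4 − (4/11)·R3: [0, 0, 0, -152/11, -76/11]
4 nonzero rows, so rank(B) = 4.
B has 5 columns; by rank–nullity, nullity = 5 − 4 = 1.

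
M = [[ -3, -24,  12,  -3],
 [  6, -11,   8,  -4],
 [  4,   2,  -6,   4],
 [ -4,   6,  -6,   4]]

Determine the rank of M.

4

Row reduce to echelon form.
R2 ← R2 + (2)·R1: [0, -59, 32, -10]
R3 ← R3 + (4/3)·R1: [0, -30, 10, 0]
R4 ← R4 − (4/3)·R1: [0, 38, -22, 8]
R3 ← R3 − (30/59)·R2: [0, 0, -370/59, 300/59]
R4 ← R4 + (38/59)·R2: [0, 0, -82/59, 92/59]
R4 ← R4 − (41/185)·R3: [0, 0, 0, 16/37]
Echelon form has 4 nonzero rows, so rank(M) = 4.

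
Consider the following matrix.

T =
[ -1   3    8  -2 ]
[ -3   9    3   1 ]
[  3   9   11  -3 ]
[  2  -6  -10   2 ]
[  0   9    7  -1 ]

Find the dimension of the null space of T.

1

Row reduce to echelon form.
R2 ← R2 − (3)·R1: [0, 0, -21, 7]
R3 ← R3 + (3)·R1: [0, 18, 35, -9]
R4 ← R4 + (2)·R1: [0, 0, 6, -2]
Swap R2 ↔ R3
R5 ← R5 − (1/2)·R2: [0, 0, -21/2, 7/2]
R4 ← R4 + (2/7)·R3: [0, 0, 0, 0]
R5 ← R5 − (1/2)·R3: [0, 0, 0, 0]
3 nonzero rows, so rank(T) = 3.
T has 4 columns; by rank–nullity, nullity = 4 − 3 = 1.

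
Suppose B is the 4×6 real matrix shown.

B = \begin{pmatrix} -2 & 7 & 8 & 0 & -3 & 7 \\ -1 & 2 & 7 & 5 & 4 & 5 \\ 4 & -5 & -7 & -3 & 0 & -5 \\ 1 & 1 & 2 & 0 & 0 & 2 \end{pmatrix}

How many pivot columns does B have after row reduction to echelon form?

3

Row reduce to echelon form.
R2 ← R2 − (1/2)·R1: [0, -3/2, 3, 5, 11/2, 3/2]
R3 ← R3 + (2)·R1: [0, 9, 9, -3, -6, 9]
R4 ← R4 + (1/2)·R1: [0, 9/2, 6, 0, -3/2, 11/2]
R3 ← R3 + (6)·R2: [0, 0, 27, 27, 27, 18]
R4 ← R4 + (3)·R2: [0, 0, 15, 15, 15, 10]
R4 ← R4 − (5/9)·R3: [0, 0, 0, 0, 0, 0]
Echelon form has 3 nonzero rows, so rank(B) = 3.
Each nonzero row contributes one pivot column: 3 pivot columns.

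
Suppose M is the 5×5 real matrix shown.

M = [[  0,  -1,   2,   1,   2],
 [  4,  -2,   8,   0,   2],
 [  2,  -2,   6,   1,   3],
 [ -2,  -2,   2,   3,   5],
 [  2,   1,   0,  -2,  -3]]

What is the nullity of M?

Row reduce to echelon form.
Swap R1 ↔ R2
R3 ← R3 − (1/2)·R1: [0, -1, 2, 1, 2]
R4 ← R4 + (1/2)·R1: [0, -3, 6, 3, 6]
R5 ← R5 − (1/2)·R1: [0, 2, -4, -2, -4]
R3 ← R3 − R2: [0, 0, 0, 0, 0]
R4 ← R4 − (3)·R2: [0, 0, 0, 0, 0]
R5 ← R5 + (2)·R2: [0, 0, 0, 0, 0]
2 nonzero rows, so rank(M) = 2.
M has 5 columns; by rank–nullity, nullity = 5 − 2 = 3.

3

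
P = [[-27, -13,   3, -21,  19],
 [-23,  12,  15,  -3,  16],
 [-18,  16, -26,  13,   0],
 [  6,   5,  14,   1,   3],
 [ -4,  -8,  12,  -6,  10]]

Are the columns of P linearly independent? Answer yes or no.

Row reduce P to echelon form.
R2 ← R2 − (23/27)·R1: [0, 623/27, 112/9, 134/9, -5/27]
R3 ← R3 − (2/3)·R1: [0, 74/3, -28, 27, -38/3]
R4 ← R4 + (2/9)·R1: [0, 19/9, 44/3, -11/3, 65/9]
R5 ← R5 − (4/27)·R1: [0, -164/27, 104/9, -26/9, 194/27]
R3 ← R3 − (666/623)·R2: [0, 0, -3676/89, 6905/623, -7768/623]
R4 ← R4 − (57/623)·R2: [0, 0, 1204/89, -3133/623, 4510/623]
R5 ← R5 + (164/623)·R2: [0, 0, 1320/89, 642/623, 4446/623]
R4 ← R4 + (301/919)·R3: [0, 0, 0, -8998/6433, 20298/6433]
R5 ← R5 + (330/919)·R3: [0, 0, 0, 32232/6433, 17106/6433]
R5 ← R5 + (16116/4499)·R4: [0, 0, 0, 0, 62814/4499]
5 pivots among 5 columns.
Every column is a pivot column, so the columns are linearly independent.

yes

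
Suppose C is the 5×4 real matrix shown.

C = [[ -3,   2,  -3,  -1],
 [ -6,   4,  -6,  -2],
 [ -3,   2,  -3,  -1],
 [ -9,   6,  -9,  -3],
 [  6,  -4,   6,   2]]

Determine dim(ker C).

3

Row reduce to echelon form.
R2 ← R2 − (2)·R1: [0, 0, 0, 0]
R3 ← R3 − R1: [0, 0, 0, 0]
R4 ← R4 − (3)·R1: [0, 0, 0, 0]
R5 ← R5 + (2)·R1: [0, 0, 0, 0]
1 nonzero row, so rank(C) = 1.
C has 4 columns; by rank–nullity, nullity = 4 − 1 = 3.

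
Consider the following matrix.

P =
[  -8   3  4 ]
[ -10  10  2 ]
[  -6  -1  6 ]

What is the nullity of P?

Row reduce to echelon form.
R2 ← R2 − (5/4)·R1: [0, 25/4, -3]
R3 ← R3 − (3/4)·R1: [0, -13/4, 3]
R3 ← R3 + (13/25)·R2: [0, 0, 36/25]
3 nonzero rows, so rank(P) = 3.
P has 3 columns; by rank–nullity, nullity = 3 − 3 = 0.

0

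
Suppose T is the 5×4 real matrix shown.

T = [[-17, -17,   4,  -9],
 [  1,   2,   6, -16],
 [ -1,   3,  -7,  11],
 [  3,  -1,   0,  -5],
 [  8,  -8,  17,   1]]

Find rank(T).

4

Row reduce to echelon form.
R2 ← R2 + (1/17)·R1: [0, 1, 106/17, -281/17]
R3 ← R3 − (1/17)·R1: [0, 4, -123/17, 196/17]
R4 ← R4 + (3/17)·R1: [0, -4, 12/17, -112/17]
R5 ← R5 + (8/17)·R1: [0, -16, 321/17, -55/17]
R3 ← R3 − (4)·R2: [0, 0, -547/17, 1320/17]
R4 ← R4 + (4)·R2: [0, 0, 436/17, -1236/17]
R5 ← R5 + (16)·R2: [0, 0, 2017/17, -4551/17]
R4 ← R4 + (436/547)·R3: [0, 0, 0, -5916/547]
R5 ← R5 + (2017/547)·R3: [0, 0, 0, 10179/547]
R5 ← R5 + (117/68)·R4: [0, 0, 0, 0]
Echelon form has 4 nonzero rows, so rank(T) = 4.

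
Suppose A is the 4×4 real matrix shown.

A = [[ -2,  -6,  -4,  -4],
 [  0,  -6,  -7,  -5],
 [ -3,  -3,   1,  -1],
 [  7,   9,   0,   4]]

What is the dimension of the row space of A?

2

Row reduce to echelon form.
R3 ← R3 − (3/2)·R1: [0, 6, 7, 5]
R4 ← R4 + (7/2)·R1: [0, -12, -14, -10]
R3 ← R3 + R2: [0, 0, 0, 0]
R4 ← R4 − (2)·R2: [0, 0, 0, 0]
Echelon form has 2 nonzero rows, so rank(A) = 2.
The row space has dimension equal to the rank: 2.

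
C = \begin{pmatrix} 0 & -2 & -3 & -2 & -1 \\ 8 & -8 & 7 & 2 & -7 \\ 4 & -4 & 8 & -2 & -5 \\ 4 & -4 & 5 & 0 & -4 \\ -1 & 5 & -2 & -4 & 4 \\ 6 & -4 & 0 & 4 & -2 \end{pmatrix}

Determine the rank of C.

4

Row reduce to echelon form.
Swap R1 ↔ R2
R3 ← R3 − (1/2)·R1: [0, 0, 9/2, -3, -3/2]
R4 ← R4 − (1/2)·R1: [0, 0, 3/2, -1, -1/2]
R5 ← R5 + (1/8)·R1: [0, 4, -9/8, -15/4, 25/8]
R6 ← R6 − (3/4)·R1: [0, 2, -21/4, 5/2, 13/4]
R5 ← R5 + (2)·R2: [0, 0, -57/8, -31/4, 9/8]
R6 ← R6 + R2: [0, 0, -33/4, 1/2, 9/4]
R4 ← R4 − (1/3)·R3: [0, 0, 0, 0, 0]
R5 ← R5 + (19/12)·R3: [0, 0, 0, -25/2, -5/4]
R6 ← R6 + (11/6)·R3: [0, 0, 0, -5, -1/2]
Swap R4 ↔ R5
R6 ← R6 − (2/5)·R4: [0, 0, 0, 0, 0]
Echelon form has 4 nonzero rows, so rank(C) = 4.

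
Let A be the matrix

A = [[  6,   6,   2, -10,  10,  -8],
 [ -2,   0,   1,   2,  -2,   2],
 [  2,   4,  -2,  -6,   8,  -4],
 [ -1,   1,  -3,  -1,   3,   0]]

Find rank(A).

3

Row reduce to echelon form.
R2 ← R2 + (1/3)·R1: [0, 2, 5/3, -4/3, 4/3, -2/3]
R3 ← R3 − (1/3)·R1: [0, 2, -8/3, -8/3, 14/3, -4/3]
R4 ← R4 + (1/6)·R1: [0, 2, -8/3, -8/3, 14/3, -4/3]
R3 ← R3 − R2: [0, 0, -13/3, -4/3, 10/3, -2/3]
R4 ← R4 − R2: [0, 0, -13/3, -4/3, 10/3, -2/3]
R4 ← R4 − R3: [0, 0, 0, 0, 0, 0]
Echelon form has 3 nonzero rows, so rank(A) = 3.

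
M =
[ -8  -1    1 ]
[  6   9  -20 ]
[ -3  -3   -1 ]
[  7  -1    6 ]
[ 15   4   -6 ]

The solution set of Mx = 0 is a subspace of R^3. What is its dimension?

0

Row reduce to echelon form.
R2 ← R2 + (3/4)·R1: [0, 33/4, -77/4]
R3 ← R3 − (3/8)·R1: [0, -21/8, -11/8]
R4 ← R4 + (7/8)·R1: [0, -15/8, 55/8]
R5 ← R5 + (15/8)·R1: [0, 17/8, -33/8]
R3 ← R3 + (7/22)·R2: [0, 0, -15/2]
R4 ← R4 + (5/22)·R2: [0, 0, 5/2]
R5 ← R5 − (17/66)·R2: [0, 0, 5/6]
R4 ← R4 + (1/3)·R3: [0, 0, 0]
R5 ← R5 + (1/9)·R3: [0, 0, 0]
3 nonzero rows, so rank(M) = 3.
M has 3 columns; by rank–nullity, nullity = 3 − 3 = 0.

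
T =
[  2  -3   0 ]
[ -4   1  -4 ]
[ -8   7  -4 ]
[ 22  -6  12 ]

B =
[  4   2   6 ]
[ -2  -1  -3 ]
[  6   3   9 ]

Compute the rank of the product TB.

First compute TB:
[[ 14,   7,  21],
 [-42, -21, -63],
 [-70, -35, -105],
 [172,  86, 258]]
Now row reduce the product.
R2 ← R2 + (3)·R1: [0, 0, 0]
R3 ← R3 + (5)·R1: [0, 0, 0]
R4 ← R4 − (86/7)·R1: [0, 0, 0]
1 nonzero row, so rank(TB) = 1.

1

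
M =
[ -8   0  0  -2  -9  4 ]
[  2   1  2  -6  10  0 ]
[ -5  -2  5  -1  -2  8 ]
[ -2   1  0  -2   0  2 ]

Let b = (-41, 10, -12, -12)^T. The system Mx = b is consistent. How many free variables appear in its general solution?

2

Row reduce the augmented matrix [M | b].
R2 ← R2 + (1/4)·R1: [0, 1, 2, -13/2, 31/4, 1, -1/4]
R3 ← R3 − (5/8)·R1: [0, -2, 5, 1/4, 29/8, 11/2, 109/8]
R4 ← R4 − (1/4)·R1: [0, 1, 0, -3/2, 9/4, 1, -7/4]
R3 ← R3 + (2)·R2: [0, 0, 9, -51/4, 153/8, 15/2, 105/8]
R4 ← R4 − R2: [0, 0, -2, 5, -11/2, 0, -3/2]
R4 ← R4 + (2/9)·R3: [0, 0, 0, 13/6, -5/4, 5/3, 17/12]
The echelon form has 4 nonzero rows, and every pivot lies in the first 6 columns, so rank(M) = rank([M|b]) = 4.
The system is consistent.
Free variables = (unknowns) − (rank) = 6 − 4 = 2.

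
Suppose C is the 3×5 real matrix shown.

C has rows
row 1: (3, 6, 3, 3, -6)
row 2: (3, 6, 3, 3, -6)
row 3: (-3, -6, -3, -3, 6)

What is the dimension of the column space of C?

1

Row reduce to echelon form.
R2 ← R2 − R1: [0, 0, 0, 0, 0]
R3 ← R3 + R1: [0, 0, 0, 0, 0]
Echelon form has 1 nonzero row, so rank(C) = 1.
The column space has dimension equal to the rank: 1.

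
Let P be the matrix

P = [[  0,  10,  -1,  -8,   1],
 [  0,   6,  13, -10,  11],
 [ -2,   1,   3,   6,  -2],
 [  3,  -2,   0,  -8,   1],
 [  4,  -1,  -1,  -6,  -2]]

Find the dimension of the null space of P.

Row reduce to echelon form.
Swap R1 ↔ R3
R4 ← R4 + (3/2)·R1: [0, -1/2, 9/2, 1, -2]
R5 ← R5 + (2)·R1: [0, 1, 5, 6, -6]
R3 ← R3 − (5/3)·R2: [0, 0, -68/3, 26/3, -52/3]
R4 ← R4 + (1/12)·R2: [0, 0, 67/12, 1/6, -13/12]
R5 ← R5 − (1/6)·R2: [0, 0, 17/6, 23/3, -47/6]
R4 ← R4 + (67/272)·R3: [0, 0, 0, 313/136, -91/17]
R5 ← R5 + (1/8)·R3: [0, 0, 0, 35/4, -10]
R5 ← R5 − (1190/313)·R4: [0, 0, 0, 0, 3240/313]
5 nonzero rows, so rank(P) = 5.
P has 5 columns; by rank–nullity, nullity = 5 − 5 = 0.

0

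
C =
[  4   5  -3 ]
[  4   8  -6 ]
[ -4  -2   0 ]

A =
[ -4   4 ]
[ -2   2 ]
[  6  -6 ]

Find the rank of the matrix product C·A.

First compute CA:
[[-44,  44],
 [-68,  68],
 [ 20, -20]]
Now row reduce the product.
R2 ← R2 − (17/11)·R1: [0, 0]
R3 ← R3 + (5/11)·R1: [0, 0]
1 nonzero row, so rank(CA) = 1.

1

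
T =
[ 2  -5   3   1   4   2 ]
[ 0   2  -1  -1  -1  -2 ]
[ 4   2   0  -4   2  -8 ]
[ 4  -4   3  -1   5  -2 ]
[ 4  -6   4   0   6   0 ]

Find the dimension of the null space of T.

4

Row reduce to echelon form.
R3 ← R3 − (2)·R1: [0, 12, -6, -6, -6, -12]
R4 ← R4 − (2)·R1: [0, 6, -3, -3, -3, -6]
R5 ← R5 − (2)·R1: [0, 4, -2, -2, -2, -4]
R3 ← R3 − (6)·R2: [0, 0, 0, 0, 0, 0]
R4 ← R4 − (3)·R2: [0, 0, 0, 0, 0, 0]
R5 ← R5 − (2)·R2: [0, 0, 0, 0, 0, 0]
2 nonzero rows, so rank(T) = 2.
T has 6 columns; by rank–nullity, nullity = 6 − 2 = 4.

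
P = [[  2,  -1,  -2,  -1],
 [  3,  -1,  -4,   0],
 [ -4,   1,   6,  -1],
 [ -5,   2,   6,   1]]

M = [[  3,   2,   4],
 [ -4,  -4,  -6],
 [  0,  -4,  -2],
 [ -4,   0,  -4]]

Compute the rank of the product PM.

First compute PM:
[[ 14,  16,  22],
 [ 13,  26,  26],
 [-12, -36, -30],
 [-27, -42, -48]]
Now row reduce the product.
R2 ← R2 − (13/14)·R1: [0, 78/7, 39/7]
R3 ← R3 + (6/7)·R1: [0, -156/7, -78/7]
R4 ← R4 + (27/14)·R1: [0, -78/7, -39/7]
R3 ← R3 + (2)·R2: [0, 0, 0]
R4 ← R4 + R2: [0, 0, 0]
2 nonzero rows, so rank(PM) = 2.

2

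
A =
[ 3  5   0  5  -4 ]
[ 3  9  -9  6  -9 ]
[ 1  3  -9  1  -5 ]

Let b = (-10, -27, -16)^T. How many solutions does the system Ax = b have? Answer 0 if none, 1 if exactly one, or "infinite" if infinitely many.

Row reduce the augmented matrix [A | b].
R2 ← R2 − R1: [0, 4, -9, 1, -5, -17]
R3 ← R3 − (1/3)·R1: [0, 4/3, -9, -2/3, -11/3, -38/3]
R3 ← R3 − (1/3)·R2: [0, 0, -6, -1, -2, -7]
The echelon form has 3 nonzero rows, and every pivot lies in the first 5 columns, so rank(A) = rank([A|b]) = 3.
The system is consistent.
rank = 3 < 5 unknowns, so there are infinitely many solutions.

infinite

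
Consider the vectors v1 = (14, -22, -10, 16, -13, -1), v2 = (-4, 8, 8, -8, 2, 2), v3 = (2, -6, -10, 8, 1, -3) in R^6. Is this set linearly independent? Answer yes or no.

no

Form the matrix with these vectors as rows and row reduce.
R2 ← R2 + (2/7)·R1: [0, 12/7, 36/7, -24/7, -12/7, 12/7]
R3 ← R3 − (1/7)·R1: [0, -20/7, -60/7, 40/7, 20/7, -20/7]
R3 ← R3 + (5/3)·R2: [0, 0, 0, 0, 0, 0]
2 nonzero rows, so the 3 vectors span a space of dimension 2.
Since 2 < 3, the vectors are linearly dependent.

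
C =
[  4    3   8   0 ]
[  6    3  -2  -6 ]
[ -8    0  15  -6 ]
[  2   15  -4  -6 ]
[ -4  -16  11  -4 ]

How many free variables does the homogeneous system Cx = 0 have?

0

Row reduce to echelon form.
R2 ← R2 − (3/2)·R1: [0, -3/2, -14, -6]
R3 ← R3 + (2)·R1: [0, 6, 31, -6]
R4 ← R4 − (1/2)·R1: [0, 27/2, -8, -6]
R5 ← R5 + R1: [0, -13, 19, -4]
R3 ← R3 + (4)·R2: [0, 0, -25, -30]
R4 ← R4 + (9)·R2: [0, 0, -134, -60]
R5 ← R5 − (26/3)·R2: [0, 0, 421/3, 48]
R4 ← R4 − (134/25)·R3: [0, 0, 0, 504/5]
R5 ← R5 + (421/75)·R3: [0, 0, 0, -602/5]
R5 ← R5 + (43/36)·R4: [0, 0, 0, 0]
4 nonzero rows, so rank(C) = 4.
C has 4 columns; by rank–nullity, nullity = 4 − 4 = 0.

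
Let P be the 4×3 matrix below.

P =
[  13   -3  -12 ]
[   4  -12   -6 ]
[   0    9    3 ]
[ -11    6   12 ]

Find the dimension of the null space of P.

Row reduce to echelon form.
R2 ← R2 − (4/13)·R1: [0, -144/13, -30/13]
R4 ← R4 + (11/13)·R1: [0, 45/13, 24/13]
R3 ← R3 + (13/16)·R2: [0, 0, 9/8]
R4 ← R4 + (5/16)·R2: [0, 0, 9/8]
R4 ← R4 − R3: [0, 0, 0]
3 nonzero rows, so rank(P) = 3.
P has 3 columns; by rank–nullity, nullity = 3 − 3 = 0.

0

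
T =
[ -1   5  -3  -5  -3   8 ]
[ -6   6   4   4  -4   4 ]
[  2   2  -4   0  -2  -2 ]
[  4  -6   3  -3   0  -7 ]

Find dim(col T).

Row reduce to echelon form.
R2 ← R2 − (6)·R1: [0, -24, 22, 34, 14, -44]
R3 ← R3 + (2)·R1: [0, 12, -10, -10, -8, 14]
R4 ← R4 + (4)·R1: [0, 14, -9, -23, -12, 25]
R3 ← R3 + (1/2)·R2: [0, 0, 1, 7, -1, -8]
R4 ← R4 + (7/12)·R2: [0, 0, 23/6, -19/6, -23/6, -2/3]
R4 ← R4 − (23/6)·R3: [0, 0, 0, -30, 0, 30]
Echelon form has 4 nonzero rows, so rank(T) = 4.
The column space has dimension equal to the rank: 4.

4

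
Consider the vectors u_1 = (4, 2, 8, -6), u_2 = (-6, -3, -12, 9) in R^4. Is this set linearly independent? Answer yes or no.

Form the matrix with these vectors as rows and row reduce.
R2 ← R2 + (3/2)·R1: [0, 0, 0, 0]
1 nonzero row, so the 2 vectors span a space of dimension 1.
Since 1 < 2, the vectors are linearly dependent.

no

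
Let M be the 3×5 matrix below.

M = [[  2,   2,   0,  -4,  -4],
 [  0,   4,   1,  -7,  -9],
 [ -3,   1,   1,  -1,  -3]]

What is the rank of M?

Row reduce to echelon form.
R3 ← R3 + (3/2)·R1: [0, 4, 1, -7, -9]
R3 ← R3 − R2: [0, 0, 0, 0, 0]
Echelon form has 2 nonzero rows, so rank(M) = 2.

2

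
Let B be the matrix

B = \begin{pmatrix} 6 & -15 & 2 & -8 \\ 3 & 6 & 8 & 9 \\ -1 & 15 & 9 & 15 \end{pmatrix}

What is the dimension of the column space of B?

Row reduce to echelon form.
R2 ← R2 − (1/2)·R1: [0, 27/2, 7, 13]
R3 ← R3 + (1/6)·R1: [0, 25/2, 28/3, 41/3]
R3 ← R3 − (25/27)·R2: [0, 0, 77/27, 44/27]
Echelon form has 3 nonzero rows, so rank(B) = 3.
The column space has dimension equal to the rank: 3.

3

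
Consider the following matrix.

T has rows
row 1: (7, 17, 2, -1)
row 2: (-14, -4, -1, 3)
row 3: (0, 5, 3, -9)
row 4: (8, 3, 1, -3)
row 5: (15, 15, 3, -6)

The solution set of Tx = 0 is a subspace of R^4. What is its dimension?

Row reduce to echelon form.
R2 ← R2 + (2)·R1: [0, 30, 3, 1]
R4 ← R4 − (8/7)·R1: [0, -115/7, -9/7, -13/7]
R5 ← R5 − (15/7)·R1: [0, -150/7, -9/7, -27/7]
R3 ← R3 − (1/6)·R2: [0, 0, 5/2, -55/6]
R4 ← R4 + (23/42)·R2: [0, 0, 5/14, -55/42]
R5 ← R5 + (5/7)·R2: [0, 0, 6/7, -22/7]
R4 ← R4 − (1/7)·R3: [0, 0, 0, 0]
R5 ← R5 − (12/35)·R3: [0, 0, 0, 0]
3 nonzero rows, so rank(T) = 3.
T has 4 columns; by rank–nullity, nullity = 4 − 3 = 1.

1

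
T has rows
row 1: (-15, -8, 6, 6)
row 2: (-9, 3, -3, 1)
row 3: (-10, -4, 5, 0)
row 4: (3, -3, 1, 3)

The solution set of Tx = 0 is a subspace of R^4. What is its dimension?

0

Row reduce to echelon form.
R2 ← R2 − (3/5)·R1: [0, 39/5, -33/5, -13/5]
R3 ← R3 − (2/3)·R1: [0, 4/3, 1, -4]
R4 ← R4 + (1/5)·R1: [0, -23/5, 11/5, 21/5]
R3 ← R3 − (20/117)·R2: [0, 0, 83/39, -32/9]
R4 ← R4 + (23/39)·R2: [0, 0, -22/13, 8/3]
R4 ← R4 + (66/83)·R3: [0, 0, 0, -40/249]
4 nonzero rows, so rank(T) = 4.
T has 4 columns; by rank–nullity, nullity = 4 − 4 = 0.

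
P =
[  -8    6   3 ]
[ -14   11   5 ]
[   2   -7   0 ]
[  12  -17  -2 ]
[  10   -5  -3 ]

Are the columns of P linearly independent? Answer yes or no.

Row reduce P to echelon form.
R2 ← R2 − (7/4)·R1: [0, 1/2, -1/4]
R3 ← R3 + (1/4)·R1: [0, -11/2, 3/4]
R4 ← R4 + (3/2)·R1: [0, -8, 5/2]
R5 ← R5 + (5/4)·R1: [0, 5/2, 3/4]
R3 ← R3 + (11)·R2: [0, 0, -2]
R4 ← R4 + (16)·R2: [0, 0, -3/2]
R5 ← R5 − (5)·R2: [0, 0, 2]
R4 ← R4 − (3/4)·R3: [0, 0, 0]
R5 ← R5 + R3: [0, 0, 0]
3 pivots among 3 columns.
Every column is a pivot column, so the columns are linearly independent.

yes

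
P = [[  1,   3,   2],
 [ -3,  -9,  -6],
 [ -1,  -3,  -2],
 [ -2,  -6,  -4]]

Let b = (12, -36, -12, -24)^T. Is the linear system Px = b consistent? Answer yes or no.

yes

Row reduce the augmented matrix [P | b].
R2 ← R2 + (3)·R1: [0, 0, 0, 0]
R3 ← R3 + R1: [0, 0, 0, 0]
R4 ← R4 + (2)·R1: [0, 0, 0, 0]
The echelon form has 1 nonzero rows, and every pivot lies in the first 3 columns, so rank(P) = rank([P|b]) = 1.
The system is consistent.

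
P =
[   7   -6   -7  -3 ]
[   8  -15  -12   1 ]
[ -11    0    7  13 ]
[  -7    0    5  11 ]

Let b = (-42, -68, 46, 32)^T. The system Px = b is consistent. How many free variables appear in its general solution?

1

Row reduce the augmented matrix [P | b].
R2 ← R2 − (8/7)·R1: [0, -57/7, -4, 31/7, -20]
R3 ← R3 + (11/7)·R1: [0, -66/7, -4, 58/7, -20]
R4 ← R4 + R1: [0, -6, -2, 8, -10]
R3 ← R3 − (22/19)·R2: [0, 0, 12/19, 60/19, 60/19]
R4 ← R4 − (14/19)·R2: [0, 0, 18/19, 90/19, 90/19]
R4 ← R4 − (3/2)·R3: [0, 0, 0, 0, 0]
The echelon form has 3 nonzero rows, and every pivot lies in the first 4 columns, so rank(P) = rank([P|b]) = 3.
The system is consistent.
Free variables = (unknowns) − (rank) = 4 − 3 = 1.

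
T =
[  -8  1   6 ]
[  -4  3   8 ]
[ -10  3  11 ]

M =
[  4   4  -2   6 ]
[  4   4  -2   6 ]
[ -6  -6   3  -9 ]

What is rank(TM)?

First compute TM:
[[-64, -64,  32, -96],
 [-52, -52,  26, -78],
 [-94, -94,  47, -141]]
Now row reduce the product.
R2 ← R2 − (13/16)·R1: [0, 0, 0, 0]
R3 ← R3 − (47/32)·R1: [0, 0, 0, 0]
1 nonzero row, so rank(TM) = 1.

1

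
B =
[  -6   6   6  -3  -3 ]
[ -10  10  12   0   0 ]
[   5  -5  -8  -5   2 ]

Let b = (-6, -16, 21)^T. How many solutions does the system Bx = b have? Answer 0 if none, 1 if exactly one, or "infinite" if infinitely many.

infinite

Row reduce the augmented matrix [B | b].
R2 ← R2 − (5/3)·R1: [0, 0, 2, 5, 5, -6]
R3 ← R3 + (5/6)·R1: [0, 0, -3, -15/2, -1/2, 16]
R3 ← R3 + (3/2)·R2: [0, 0, 0, 0, 7, 7]
The echelon form has 3 nonzero rows, and every pivot lies in the first 5 columns, so rank(B) = rank([B|b]) = 3.
The system is consistent.
rank = 3 < 5 unknowns, so there are infinitely many solutions.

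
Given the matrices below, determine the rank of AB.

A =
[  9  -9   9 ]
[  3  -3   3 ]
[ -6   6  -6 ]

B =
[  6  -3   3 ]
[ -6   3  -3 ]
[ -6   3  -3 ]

First compute AB:
[[ 54, -27,  27],
 [ 18,  -9,   9],
 [-36,  18, -18]]
Now row reduce the product.
R2 ← R2 − (1/3)·R1: [0, 0, 0]
R3 ← R3 + (2/3)·R1: [0, 0, 0]
1 nonzero row, so rank(AB) = 1.

1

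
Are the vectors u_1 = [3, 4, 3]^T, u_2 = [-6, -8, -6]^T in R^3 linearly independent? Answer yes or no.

no

Form the matrix with these vectors as rows and row reduce.
R2 ← R2 + (2)·R1: [0, 0, 0]
1 nonzero row, so the 2 vectors span a space of dimension 1.
Since 1 < 2, the vectors are linearly dependent.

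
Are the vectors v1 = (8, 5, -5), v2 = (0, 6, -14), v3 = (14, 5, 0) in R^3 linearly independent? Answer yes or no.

no

Form the matrix with these vectors as rows and row reduce.
R3 ← R3 − (7/4)·R1: [0, -15/4, 35/4]
R3 ← R3 + (5/8)·R2: [0, 0, 0]
2 nonzero rows, so the 3 vectors span a space of dimension 2.
Since 2 < 3, the vectors are linearly dependent.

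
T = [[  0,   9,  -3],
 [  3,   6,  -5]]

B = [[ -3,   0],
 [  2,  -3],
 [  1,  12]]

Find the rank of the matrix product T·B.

First compute TB:
[[ 15, -63],
 [ -2, -78]]
Now row reduce the product.
R2 ← R2 + (2/15)·R1: [0, -432/5]
2 nonzero rows, so rank(TB) = 2.

2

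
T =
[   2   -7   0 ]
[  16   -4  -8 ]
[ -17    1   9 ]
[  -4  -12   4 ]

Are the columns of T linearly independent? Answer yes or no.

Row reduce T to echelon form.
R2 ← R2 − (8)·R1: [0, 52, -8]
R3 ← R3 + (17/2)·R1: [0, -117/2, 9]
R4 ← R4 + (2)·R1: [0, -26, 4]
R3 ← R3 + (9/8)·R2: [0, 0, 0]
R4 ← R4 + (1/2)·R2: [0, 0, 0]
2 pivots among 3 columns.
Only 2 < 3 pivot columns, so the columns are linearly dependent.

no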